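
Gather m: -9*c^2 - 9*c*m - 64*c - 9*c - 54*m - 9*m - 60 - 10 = -9*c^2 - 73*c + m*(-9*c - 63) - 70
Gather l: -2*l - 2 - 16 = -2*l - 18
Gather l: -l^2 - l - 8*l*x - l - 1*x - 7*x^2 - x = -l^2 + l*(-8*x - 2) - 7*x^2 - 2*x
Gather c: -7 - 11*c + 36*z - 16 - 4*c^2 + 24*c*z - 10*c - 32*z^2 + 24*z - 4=-4*c^2 + c*(24*z - 21) - 32*z^2 + 60*z - 27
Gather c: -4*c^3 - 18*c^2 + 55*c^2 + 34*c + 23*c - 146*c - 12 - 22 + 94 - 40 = -4*c^3 + 37*c^2 - 89*c + 20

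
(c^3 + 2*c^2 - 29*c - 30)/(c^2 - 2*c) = (c^3 + 2*c^2 - 29*c - 30)/(c*(c - 2))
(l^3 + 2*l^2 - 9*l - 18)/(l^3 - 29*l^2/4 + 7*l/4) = 4*(l^3 + 2*l^2 - 9*l - 18)/(l*(4*l^2 - 29*l + 7))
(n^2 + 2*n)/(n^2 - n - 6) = n/(n - 3)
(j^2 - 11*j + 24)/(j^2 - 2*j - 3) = (j - 8)/(j + 1)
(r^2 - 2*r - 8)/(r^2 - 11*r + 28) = (r + 2)/(r - 7)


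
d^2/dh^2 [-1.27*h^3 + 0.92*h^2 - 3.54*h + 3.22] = 1.84 - 7.62*h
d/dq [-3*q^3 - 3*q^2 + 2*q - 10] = -9*q^2 - 6*q + 2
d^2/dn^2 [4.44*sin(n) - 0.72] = -4.44*sin(n)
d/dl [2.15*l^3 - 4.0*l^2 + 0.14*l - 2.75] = 6.45*l^2 - 8.0*l + 0.14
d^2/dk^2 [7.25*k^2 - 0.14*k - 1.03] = 14.5000000000000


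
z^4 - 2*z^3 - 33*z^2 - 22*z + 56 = (z - 7)*(z - 1)*(z + 2)*(z + 4)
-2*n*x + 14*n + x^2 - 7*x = (-2*n + x)*(x - 7)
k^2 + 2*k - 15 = (k - 3)*(k + 5)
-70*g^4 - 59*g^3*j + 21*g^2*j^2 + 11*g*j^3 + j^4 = (-2*g + j)*(g + j)*(5*g + j)*(7*g + j)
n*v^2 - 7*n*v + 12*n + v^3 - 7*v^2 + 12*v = (n + v)*(v - 4)*(v - 3)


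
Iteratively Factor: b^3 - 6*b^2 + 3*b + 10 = (b - 5)*(b^2 - b - 2) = (b - 5)*(b + 1)*(b - 2)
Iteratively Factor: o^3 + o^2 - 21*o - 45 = (o - 5)*(o^2 + 6*o + 9) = (o - 5)*(o + 3)*(o + 3)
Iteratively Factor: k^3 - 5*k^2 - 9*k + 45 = (k - 5)*(k^2 - 9) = (k - 5)*(k - 3)*(k + 3)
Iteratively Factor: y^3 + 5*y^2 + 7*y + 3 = (y + 3)*(y^2 + 2*y + 1) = (y + 1)*(y + 3)*(y + 1)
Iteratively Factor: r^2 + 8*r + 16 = (r + 4)*(r + 4)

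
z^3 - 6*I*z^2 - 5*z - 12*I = (z - 4*I)*(z - 3*I)*(z + I)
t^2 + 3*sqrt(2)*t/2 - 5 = (t - sqrt(2))*(t + 5*sqrt(2)/2)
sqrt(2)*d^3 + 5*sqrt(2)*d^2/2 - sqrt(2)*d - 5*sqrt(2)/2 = (d - 1)*(d + 5/2)*(sqrt(2)*d + sqrt(2))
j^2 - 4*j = j*(j - 4)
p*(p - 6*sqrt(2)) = p^2 - 6*sqrt(2)*p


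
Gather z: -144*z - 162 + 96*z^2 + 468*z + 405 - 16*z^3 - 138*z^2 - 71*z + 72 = -16*z^3 - 42*z^2 + 253*z + 315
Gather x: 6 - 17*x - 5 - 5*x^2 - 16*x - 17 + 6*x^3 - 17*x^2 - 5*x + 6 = 6*x^3 - 22*x^2 - 38*x - 10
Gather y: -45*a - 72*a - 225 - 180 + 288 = -117*a - 117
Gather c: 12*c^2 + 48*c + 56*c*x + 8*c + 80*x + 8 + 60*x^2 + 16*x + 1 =12*c^2 + c*(56*x + 56) + 60*x^2 + 96*x + 9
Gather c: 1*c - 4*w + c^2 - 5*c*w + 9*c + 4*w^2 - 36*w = c^2 + c*(10 - 5*w) + 4*w^2 - 40*w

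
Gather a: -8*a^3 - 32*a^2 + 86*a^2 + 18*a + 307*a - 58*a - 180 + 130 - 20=-8*a^3 + 54*a^2 + 267*a - 70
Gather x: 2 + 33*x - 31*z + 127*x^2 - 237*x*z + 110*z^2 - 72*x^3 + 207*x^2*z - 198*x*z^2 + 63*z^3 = -72*x^3 + x^2*(207*z + 127) + x*(-198*z^2 - 237*z + 33) + 63*z^3 + 110*z^2 - 31*z + 2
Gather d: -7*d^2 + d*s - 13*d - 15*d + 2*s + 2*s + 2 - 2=-7*d^2 + d*(s - 28) + 4*s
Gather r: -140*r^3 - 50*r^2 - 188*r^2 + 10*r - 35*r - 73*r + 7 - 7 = -140*r^3 - 238*r^2 - 98*r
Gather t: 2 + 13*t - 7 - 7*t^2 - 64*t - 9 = -7*t^2 - 51*t - 14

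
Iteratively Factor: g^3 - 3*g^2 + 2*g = (g)*(g^2 - 3*g + 2) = g*(g - 2)*(g - 1)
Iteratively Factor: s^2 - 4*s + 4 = (s - 2)*(s - 2)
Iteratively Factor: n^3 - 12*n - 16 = (n + 2)*(n^2 - 2*n - 8) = (n + 2)^2*(n - 4)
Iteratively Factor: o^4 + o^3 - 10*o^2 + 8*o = (o)*(o^3 + o^2 - 10*o + 8) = o*(o + 4)*(o^2 - 3*o + 2) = o*(o - 2)*(o + 4)*(o - 1)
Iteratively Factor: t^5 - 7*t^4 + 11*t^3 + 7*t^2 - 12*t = (t + 1)*(t^4 - 8*t^3 + 19*t^2 - 12*t) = (t - 1)*(t + 1)*(t^3 - 7*t^2 + 12*t) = (t - 4)*(t - 1)*(t + 1)*(t^2 - 3*t) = t*(t - 4)*(t - 1)*(t + 1)*(t - 3)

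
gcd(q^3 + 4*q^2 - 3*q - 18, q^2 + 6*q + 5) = 1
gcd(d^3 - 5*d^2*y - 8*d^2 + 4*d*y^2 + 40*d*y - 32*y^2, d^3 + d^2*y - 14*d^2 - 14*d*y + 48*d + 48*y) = d - 8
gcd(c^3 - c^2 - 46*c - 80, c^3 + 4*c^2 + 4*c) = c + 2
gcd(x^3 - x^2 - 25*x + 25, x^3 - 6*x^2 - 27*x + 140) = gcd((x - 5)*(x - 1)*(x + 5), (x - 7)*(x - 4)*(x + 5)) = x + 5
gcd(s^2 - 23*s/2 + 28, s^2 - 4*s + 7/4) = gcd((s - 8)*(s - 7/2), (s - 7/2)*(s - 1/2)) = s - 7/2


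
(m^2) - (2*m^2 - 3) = 3 - m^2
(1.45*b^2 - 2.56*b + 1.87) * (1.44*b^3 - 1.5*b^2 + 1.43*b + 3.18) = 2.088*b^5 - 5.8614*b^4 + 8.6063*b^3 - 1.8548*b^2 - 5.4667*b + 5.9466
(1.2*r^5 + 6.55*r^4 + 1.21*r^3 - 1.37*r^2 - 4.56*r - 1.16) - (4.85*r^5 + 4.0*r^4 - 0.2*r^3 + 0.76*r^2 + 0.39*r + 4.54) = -3.65*r^5 + 2.55*r^4 + 1.41*r^3 - 2.13*r^2 - 4.95*r - 5.7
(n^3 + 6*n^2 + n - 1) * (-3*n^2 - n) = -3*n^5 - 19*n^4 - 9*n^3 + 2*n^2 + n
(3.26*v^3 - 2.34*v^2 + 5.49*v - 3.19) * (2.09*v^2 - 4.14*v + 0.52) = 6.8134*v^5 - 18.387*v^4 + 22.8569*v^3 - 30.6125*v^2 + 16.0614*v - 1.6588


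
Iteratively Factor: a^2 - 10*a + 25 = (a - 5)*(a - 5)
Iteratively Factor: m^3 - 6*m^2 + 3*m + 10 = (m + 1)*(m^2 - 7*m + 10) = (m - 5)*(m + 1)*(m - 2)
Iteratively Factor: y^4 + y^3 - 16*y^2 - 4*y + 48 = (y + 2)*(y^3 - y^2 - 14*y + 24) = (y - 2)*(y + 2)*(y^2 + y - 12) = (y - 2)*(y + 2)*(y + 4)*(y - 3)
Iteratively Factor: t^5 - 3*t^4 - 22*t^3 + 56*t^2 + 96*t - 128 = (t - 1)*(t^4 - 2*t^3 - 24*t^2 + 32*t + 128) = (t - 4)*(t - 1)*(t^3 + 2*t^2 - 16*t - 32) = (t - 4)^2*(t - 1)*(t^2 + 6*t + 8) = (t - 4)^2*(t - 1)*(t + 4)*(t + 2)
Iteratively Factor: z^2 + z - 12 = (z - 3)*(z + 4)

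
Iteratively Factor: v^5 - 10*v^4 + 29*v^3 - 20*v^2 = (v - 4)*(v^4 - 6*v^3 + 5*v^2) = v*(v - 4)*(v^3 - 6*v^2 + 5*v) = v^2*(v - 4)*(v^2 - 6*v + 5) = v^2*(v - 5)*(v - 4)*(v - 1)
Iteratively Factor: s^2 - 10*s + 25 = (s - 5)*(s - 5)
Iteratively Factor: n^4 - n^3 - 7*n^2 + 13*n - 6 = (n - 2)*(n^3 + n^2 - 5*n + 3) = (n - 2)*(n + 3)*(n^2 - 2*n + 1) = (n - 2)*(n - 1)*(n + 3)*(n - 1)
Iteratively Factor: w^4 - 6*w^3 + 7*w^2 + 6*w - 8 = (w - 2)*(w^3 - 4*w^2 - w + 4) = (w - 2)*(w + 1)*(w^2 - 5*w + 4) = (w - 2)*(w - 1)*(w + 1)*(w - 4)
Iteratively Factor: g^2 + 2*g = (g)*(g + 2)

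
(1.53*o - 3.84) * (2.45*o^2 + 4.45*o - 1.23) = 3.7485*o^3 - 2.5995*o^2 - 18.9699*o + 4.7232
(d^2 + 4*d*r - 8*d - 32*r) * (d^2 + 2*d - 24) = d^4 + 4*d^3*r - 6*d^3 - 24*d^2*r - 40*d^2 - 160*d*r + 192*d + 768*r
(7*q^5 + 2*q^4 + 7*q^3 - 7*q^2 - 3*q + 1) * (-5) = -35*q^5 - 10*q^4 - 35*q^3 + 35*q^2 + 15*q - 5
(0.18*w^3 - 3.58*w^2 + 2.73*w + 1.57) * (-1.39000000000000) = -0.2502*w^3 + 4.9762*w^2 - 3.7947*w - 2.1823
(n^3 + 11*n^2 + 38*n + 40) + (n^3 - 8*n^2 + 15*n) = 2*n^3 + 3*n^2 + 53*n + 40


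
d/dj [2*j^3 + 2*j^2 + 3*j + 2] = 6*j^2 + 4*j + 3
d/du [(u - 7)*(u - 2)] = 2*u - 9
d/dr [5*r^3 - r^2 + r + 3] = 15*r^2 - 2*r + 1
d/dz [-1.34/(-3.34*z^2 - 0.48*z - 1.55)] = (-8.9512*z - 0.6432)/(3.34*z^2 + 0.48*z + 1.55)^2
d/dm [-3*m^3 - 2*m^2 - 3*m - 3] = -9*m^2 - 4*m - 3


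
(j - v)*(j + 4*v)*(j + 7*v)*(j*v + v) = j^4*v + 10*j^3*v^2 + j^3*v + 17*j^2*v^3 + 10*j^2*v^2 - 28*j*v^4 + 17*j*v^3 - 28*v^4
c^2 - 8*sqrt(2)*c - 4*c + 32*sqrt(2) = (c - 4)*(c - 8*sqrt(2))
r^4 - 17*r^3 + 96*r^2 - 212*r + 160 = (r - 8)*(r - 5)*(r - 2)^2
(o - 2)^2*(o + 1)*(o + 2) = o^4 - o^3 - 6*o^2 + 4*o + 8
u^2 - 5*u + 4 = (u - 4)*(u - 1)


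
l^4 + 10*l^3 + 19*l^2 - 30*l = l*(l - 1)*(l + 5)*(l + 6)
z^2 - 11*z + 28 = (z - 7)*(z - 4)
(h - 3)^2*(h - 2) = h^3 - 8*h^2 + 21*h - 18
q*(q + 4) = q^2 + 4*q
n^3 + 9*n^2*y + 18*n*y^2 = n*(n + 3*y)*(n + 6*y)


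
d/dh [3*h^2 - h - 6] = 6*h - 1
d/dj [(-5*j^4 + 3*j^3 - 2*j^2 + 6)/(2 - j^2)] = j*(10*j^4 - 3*j^3 - 40*j^2 + 18*j + 4)/(j^4 - 4*j^2 + 4)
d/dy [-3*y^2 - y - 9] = -6*y - 1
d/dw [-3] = 0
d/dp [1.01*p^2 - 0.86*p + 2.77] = 2.02*p - 0.86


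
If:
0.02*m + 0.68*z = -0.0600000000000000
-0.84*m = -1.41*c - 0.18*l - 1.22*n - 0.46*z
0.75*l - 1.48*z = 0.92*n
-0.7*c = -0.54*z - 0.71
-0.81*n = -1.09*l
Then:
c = 0.89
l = 0.49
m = 2.46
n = 0.66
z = -0.16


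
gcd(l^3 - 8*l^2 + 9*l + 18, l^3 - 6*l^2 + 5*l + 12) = l^2 - 2*l - 3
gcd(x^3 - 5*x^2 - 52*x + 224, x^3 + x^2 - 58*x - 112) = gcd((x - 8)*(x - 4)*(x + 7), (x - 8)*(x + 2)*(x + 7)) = x^2 - x - 56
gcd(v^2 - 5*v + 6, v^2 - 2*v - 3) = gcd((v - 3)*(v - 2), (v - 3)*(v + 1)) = v - 3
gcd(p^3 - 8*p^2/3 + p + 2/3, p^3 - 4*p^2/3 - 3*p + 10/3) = p^2 - 3*p + 2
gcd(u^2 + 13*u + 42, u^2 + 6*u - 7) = u + 7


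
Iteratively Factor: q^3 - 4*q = (q - 2)*(q^2 + 2*q) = q*(q - 2)*(q + 2)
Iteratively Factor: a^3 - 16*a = (a + 4)*(a^2 - 4*a) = (a - 4)*(a + 4)*(a)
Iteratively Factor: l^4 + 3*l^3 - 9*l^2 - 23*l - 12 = (l + 1)*(l^3 + 2*l^2 - 11*l - 12) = (l + 1)^2*(l^2 + l - 12) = (l + 1)^2*(l + 4)*(l - 3)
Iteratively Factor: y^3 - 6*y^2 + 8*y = (y - 2)*(y^2 - 4*y) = y*(y - 2)*(y - 4)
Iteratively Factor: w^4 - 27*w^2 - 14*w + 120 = (w - 5)*(w^3 + 5*w^2 - 2*w - 24) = (w - 5)*(w + 4)*(w^2 + w - 6) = (w - 5)*(w - 2)*(w + 4)*(w + 3)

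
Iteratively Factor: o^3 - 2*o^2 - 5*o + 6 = (o - 1)*(o^2 - o - 6) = (o - 3)*(o - 1)*(o + 2)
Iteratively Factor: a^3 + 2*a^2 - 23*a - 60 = (a + 4)*(a^2 - 2*a - 15) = (a + 3)*(a + 4)*(a - 5)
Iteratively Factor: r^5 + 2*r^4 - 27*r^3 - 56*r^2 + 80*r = (r + 4)*(r^4 - 2*r^3 - 19*r^2 + 20*r) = (r + 4)^2*(r^3 - 6*r^2 + 5*r) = (r - 5)*(r + 4)^2*(r^2 - r) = r*(r - 5)*(r + 4)^2*(r - 1)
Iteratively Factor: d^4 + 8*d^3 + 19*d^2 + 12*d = (d)*(d^3 + 8*d^2 + 19*d + 12) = d*(d + 4)*(d^2 + 4*d + 3) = d*(d + 1)*(d + 4)*(d + 3)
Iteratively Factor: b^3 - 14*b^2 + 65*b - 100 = (b - 5)*(b^2 - 9*b + 20) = (b - 5)^2*(b - 4)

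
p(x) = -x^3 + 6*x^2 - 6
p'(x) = -3*x^2 + 12*x = 3*x*(4 - x)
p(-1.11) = 2.76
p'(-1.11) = -17.02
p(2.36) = 14.27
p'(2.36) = 11.61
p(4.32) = 25.35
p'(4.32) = -4.15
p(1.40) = 3.02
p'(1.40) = 10.92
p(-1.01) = 1.15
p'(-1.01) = -15.18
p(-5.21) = 298.29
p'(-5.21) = -143.95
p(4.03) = 25.99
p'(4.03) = -0.36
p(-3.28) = 93.84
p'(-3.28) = -71.64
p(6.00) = -6.00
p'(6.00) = -36.00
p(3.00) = 21.00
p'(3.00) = 9.00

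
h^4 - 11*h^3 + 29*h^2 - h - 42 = (h - 7)*(h - 3)*(h - 2)*(h + 1)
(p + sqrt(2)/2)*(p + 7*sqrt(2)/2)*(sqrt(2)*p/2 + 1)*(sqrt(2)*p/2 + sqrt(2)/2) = p^4/2 + p^3/2 + 5*sqrt(2)*p^3/2 + 5*sqrt(2)*p^2/2 + 23*p^2/4 + 7*sqrt(2)*p/4 + 23*p/4 + 7*sqrt(2)/4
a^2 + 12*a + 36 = (a + 6)^2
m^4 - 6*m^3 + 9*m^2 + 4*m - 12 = (m - 3)*(m - 2)^2*(m + 1)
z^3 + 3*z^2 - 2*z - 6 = (z + 3)*(z - sqrt(2))*(z + sqrt(2))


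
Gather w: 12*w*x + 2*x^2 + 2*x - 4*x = 12*w*x + 2*x^2 - 2*x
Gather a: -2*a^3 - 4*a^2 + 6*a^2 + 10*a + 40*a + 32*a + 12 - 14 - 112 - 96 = -2*a^3 + 2*a^2 + 82*a - 210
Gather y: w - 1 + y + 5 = w + y + 4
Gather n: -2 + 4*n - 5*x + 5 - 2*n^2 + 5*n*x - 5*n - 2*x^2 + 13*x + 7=-2*n^2 + n*(5*x - 1) - 2*x^2 + 8*x + 10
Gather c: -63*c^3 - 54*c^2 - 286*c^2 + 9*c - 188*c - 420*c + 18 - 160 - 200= -63*c^3 - 340*c^2 - 599*c - 342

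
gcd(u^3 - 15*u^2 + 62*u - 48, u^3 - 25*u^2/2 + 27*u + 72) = u^2 - 14*u + 48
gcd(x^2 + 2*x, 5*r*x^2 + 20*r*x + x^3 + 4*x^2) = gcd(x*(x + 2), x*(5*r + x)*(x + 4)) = x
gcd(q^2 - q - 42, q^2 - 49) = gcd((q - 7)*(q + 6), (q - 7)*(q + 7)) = q - 7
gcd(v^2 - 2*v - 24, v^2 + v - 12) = v + 4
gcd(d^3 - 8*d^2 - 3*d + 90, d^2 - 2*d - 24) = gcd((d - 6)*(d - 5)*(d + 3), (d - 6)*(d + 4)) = d - 6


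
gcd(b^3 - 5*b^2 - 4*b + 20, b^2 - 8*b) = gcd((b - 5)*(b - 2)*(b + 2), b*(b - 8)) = 1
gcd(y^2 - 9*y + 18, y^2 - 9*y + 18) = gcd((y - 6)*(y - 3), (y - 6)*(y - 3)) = y^2 - 9*y + 18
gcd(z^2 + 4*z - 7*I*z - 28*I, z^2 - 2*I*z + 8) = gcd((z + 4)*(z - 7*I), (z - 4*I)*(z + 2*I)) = 1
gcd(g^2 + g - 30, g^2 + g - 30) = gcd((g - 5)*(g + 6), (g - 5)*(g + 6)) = g^2 + g - 30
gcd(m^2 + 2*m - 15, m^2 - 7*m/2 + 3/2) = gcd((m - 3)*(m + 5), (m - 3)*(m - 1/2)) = m - 3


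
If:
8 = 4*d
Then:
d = 2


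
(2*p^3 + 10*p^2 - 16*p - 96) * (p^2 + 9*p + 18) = 2*p^5 + 28*p^4 + 110*p^3 - 60*p^2 - 1152*p - 1728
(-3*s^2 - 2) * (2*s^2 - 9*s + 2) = -6*s^4 + 27*s^3 - 10*s^2 + 18*s - 4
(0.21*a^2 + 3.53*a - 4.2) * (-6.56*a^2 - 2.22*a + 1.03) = -1.3776*a^4 - 23.623*a^3 + 19.9317*a^2 + 12.9599*a - 4.326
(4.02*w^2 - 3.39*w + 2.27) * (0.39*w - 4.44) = 1.5678*w^3 - 19.1709*w^2 + 15.9369*w - 10.0788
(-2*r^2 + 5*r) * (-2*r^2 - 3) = 4*r^4 - 10*r^3 + 6*r^2 - 15*r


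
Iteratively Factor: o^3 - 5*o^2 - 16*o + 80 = (o - 4)*(o^2 - o - 20) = (o - 4)*(o + 4)*(o - 5)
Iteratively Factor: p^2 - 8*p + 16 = (p - 4)*(p - 4)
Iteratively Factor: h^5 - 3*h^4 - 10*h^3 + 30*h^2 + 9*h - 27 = (h - 3)*(h^4 - 10*h^2 + 9) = (h - 3)*(h - 1)*(h^3 + h^2 - 9*h - 9) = (h - 3)*(h - 1)*(h + 3)*(h^2 - 2*h - 3) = (h - 3)^2*(h - 1)*(h + 3)*(h + 1)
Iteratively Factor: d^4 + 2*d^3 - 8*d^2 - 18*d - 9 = (d - 3)*(d^3 + 5*d^2 + 7*d + 3) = (d - 3)*(d + 1)*(d^2 + 4*d + 3) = (d - 3)*(d + 1)^2*(d + 3)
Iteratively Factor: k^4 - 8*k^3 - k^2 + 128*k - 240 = (k - 3)*(k^3 - 5*k^2 - 16*k + 80) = (k - 3)*(k + 4)*(k^2 - 9*k + 20) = (k - 5)*(k - 3)*(k + 4)*(k - 4)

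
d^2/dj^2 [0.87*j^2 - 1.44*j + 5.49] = 1.74000000000000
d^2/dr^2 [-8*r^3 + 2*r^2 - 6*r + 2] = 4 - 48*r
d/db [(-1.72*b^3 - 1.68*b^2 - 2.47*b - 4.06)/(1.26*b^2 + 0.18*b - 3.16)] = (-2.1672*b^4 - 0.6192*b^3 + 19.1154*b^2 + 20.8488*b + 8.536)/(1.5876*b^4 + 0.4536*b^3 - 7.9308*b^2 - 1.1376*b + 9.9856)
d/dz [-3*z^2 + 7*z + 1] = 7 - 6*z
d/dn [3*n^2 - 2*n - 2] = 6*n - 2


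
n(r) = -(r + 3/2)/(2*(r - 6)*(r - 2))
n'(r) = -1/(2*(r - 6)*(r - 2)) + (r + 3/2)/(2*(r - 6)*(r - 2)^2) + (r + 3/2)/(2*(r - 6)^2*(r - 2)) = (r^2 + 3*r - 24)/(2*(r^4 - 16*r^3 + 88*r^2 - 192*r + 144))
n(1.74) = -1.46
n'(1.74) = -6.42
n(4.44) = 0.78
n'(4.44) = 0.31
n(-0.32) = -0.04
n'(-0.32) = -0.06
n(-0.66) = -0.02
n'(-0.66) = -0.04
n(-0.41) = -0.04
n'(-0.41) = -0.05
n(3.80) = 0.67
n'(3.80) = 0.06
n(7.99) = -0.40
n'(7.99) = 0.22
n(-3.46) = 0.02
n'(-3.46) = -0.00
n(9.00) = -0.25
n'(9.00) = 0.10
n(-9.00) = 0.02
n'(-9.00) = 0.00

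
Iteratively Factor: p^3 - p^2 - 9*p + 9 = (p - 1)*(p^2 - 9) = (p - 3)*(p - 1)*(p + 3)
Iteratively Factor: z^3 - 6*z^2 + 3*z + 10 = (z - 2)*(z^2 - 4*z - 5) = (z - 5)*(z - 2)*(z + 1)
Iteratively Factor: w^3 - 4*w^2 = (w - 4)*(w^2) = w*(w - 4)*(w)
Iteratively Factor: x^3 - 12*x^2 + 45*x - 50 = (x - 5)*(x^2 - 7*x + 10) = (x - 5)^2*(x - 2)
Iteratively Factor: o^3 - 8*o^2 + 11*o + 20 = (o - 5)*(o^2 - 3*o - 4) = (o - 5)*(o - 4)*(o + 1)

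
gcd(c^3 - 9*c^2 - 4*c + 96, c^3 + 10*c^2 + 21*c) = c + 3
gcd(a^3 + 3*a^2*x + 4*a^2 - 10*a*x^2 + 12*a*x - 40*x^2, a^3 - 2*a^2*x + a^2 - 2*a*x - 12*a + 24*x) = -a^2 + 2*a*x - 4*a + 8*x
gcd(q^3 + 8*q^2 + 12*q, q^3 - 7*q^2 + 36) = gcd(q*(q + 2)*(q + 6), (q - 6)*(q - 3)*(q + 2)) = q + 2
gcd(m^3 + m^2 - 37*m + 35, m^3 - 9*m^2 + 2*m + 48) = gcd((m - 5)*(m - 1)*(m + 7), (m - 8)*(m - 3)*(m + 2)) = 1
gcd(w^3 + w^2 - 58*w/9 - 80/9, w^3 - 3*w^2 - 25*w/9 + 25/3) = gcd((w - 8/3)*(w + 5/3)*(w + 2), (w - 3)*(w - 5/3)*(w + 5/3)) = w + 5/3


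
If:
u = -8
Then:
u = -8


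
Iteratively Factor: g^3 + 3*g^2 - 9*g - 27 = (g + 3)*(g^2 - 9) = (g + 3)^2*(g - 3)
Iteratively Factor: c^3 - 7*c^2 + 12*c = (c - 3)*(c^2 - 4*c) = c*(c - 3)*(c - 4)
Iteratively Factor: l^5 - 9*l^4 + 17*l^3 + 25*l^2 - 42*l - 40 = (l - 4)*(l^4 - 5*l^3 - 3*l^2 + 13*l + 10) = (l - 5)*(l - 4)*(l^3 - 3*l - 2) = (l - 5)*(l - 4)*(l + 1)*(l^2 - l - 2) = (l - 5)*(l - 4)*(l + 1)^2*(l - 2)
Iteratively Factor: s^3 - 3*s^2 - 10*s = (s)*(s^2 - 3*s - 10) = s*(s + 2)*(s - 5)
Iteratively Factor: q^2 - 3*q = (q)*(q - 3)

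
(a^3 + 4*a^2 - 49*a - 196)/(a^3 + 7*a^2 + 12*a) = (a^2 - 49)/(a*(a + 3))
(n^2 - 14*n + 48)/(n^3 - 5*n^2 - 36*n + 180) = (n - 8)/(n^2 + n - 30)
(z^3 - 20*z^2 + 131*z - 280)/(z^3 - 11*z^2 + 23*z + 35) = (z - 8)/(z + 1)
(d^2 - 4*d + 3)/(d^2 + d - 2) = (d - 3)/(d + 2)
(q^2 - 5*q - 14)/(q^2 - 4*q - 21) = (q + 2)/(q + 3)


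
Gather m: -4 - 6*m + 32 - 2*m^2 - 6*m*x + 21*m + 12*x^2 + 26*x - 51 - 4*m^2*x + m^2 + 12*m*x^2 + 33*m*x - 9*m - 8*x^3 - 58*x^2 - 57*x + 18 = m^2*(-4*x - 1) + m*(12*x^2 + 27*x + 6) - 8*x^3 - 46*x^2 - 31*x - 5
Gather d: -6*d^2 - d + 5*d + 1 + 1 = -6*d^2 + 4*d + 2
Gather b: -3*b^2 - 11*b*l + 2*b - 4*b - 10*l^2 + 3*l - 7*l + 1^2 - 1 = -3*b^2 + b*(-11*l - 2) - 10*l^2 - 4*l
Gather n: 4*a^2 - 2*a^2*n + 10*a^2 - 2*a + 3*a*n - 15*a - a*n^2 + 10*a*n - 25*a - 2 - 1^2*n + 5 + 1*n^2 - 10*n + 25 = 14*a^2 - 42*a + n^2*(1 - a) + n*(-2*a^2 + 13*a - 11) + 28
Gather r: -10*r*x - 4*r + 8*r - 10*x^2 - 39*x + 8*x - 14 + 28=r*(4 - 10*x) - 10*x^2 - 31*x + 14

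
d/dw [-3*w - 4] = -3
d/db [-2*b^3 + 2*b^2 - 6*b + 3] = -6*b^2 + 4*b - 6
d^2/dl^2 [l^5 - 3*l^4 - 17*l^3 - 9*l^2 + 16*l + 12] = 20*l^3 - 36*l^2 - 102*l - 18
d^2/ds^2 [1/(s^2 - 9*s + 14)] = 2*(-s^2 + 9*s + (2*s - 9)^2 - 14)/(s^2 - 9*s + 14)^3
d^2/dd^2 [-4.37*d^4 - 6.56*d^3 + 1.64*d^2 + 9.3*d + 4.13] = -52.44*d^2 - 39.36*d + 3.28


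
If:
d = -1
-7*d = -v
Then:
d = -1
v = -7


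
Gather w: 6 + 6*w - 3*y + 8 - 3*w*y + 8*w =w*(14 - 3*y) - 3*y + 14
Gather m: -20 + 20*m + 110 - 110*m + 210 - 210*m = 300 - 300*m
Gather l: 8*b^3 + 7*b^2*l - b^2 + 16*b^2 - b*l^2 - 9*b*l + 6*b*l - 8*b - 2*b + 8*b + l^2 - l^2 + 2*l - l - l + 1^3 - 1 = 8*b^3 + 15*b^2 - b*l^2 - 2*b + l*(7*b^2 - 3*b)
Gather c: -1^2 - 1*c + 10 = 9 - c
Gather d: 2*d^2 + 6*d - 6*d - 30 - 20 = 2*d^2 - 50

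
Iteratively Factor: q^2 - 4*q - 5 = (q - 5)*(q + 1)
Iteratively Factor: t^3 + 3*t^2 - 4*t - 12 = (t + 3)*(t^2 - 4) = (t + 2)*(t + 3)*(t - 2)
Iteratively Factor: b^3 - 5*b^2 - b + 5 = (b - 1)*(b^2 - 4*b - 5) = (b - 5)*(b - 1)*(b + 1)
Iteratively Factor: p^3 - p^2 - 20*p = (p)*(p^2 - p - 20) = p*(p - 5)*(p + 4)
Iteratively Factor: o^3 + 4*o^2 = (o + 4)*(o^2) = o*(o + 4)*(o)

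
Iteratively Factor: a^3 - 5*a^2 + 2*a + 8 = (a - 2)*(a^2 - 3*a - 4) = (a - 4)*(a - 2)*(a + 1)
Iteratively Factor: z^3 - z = (z - 1)*(z^2 + z) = (z - 1)*(z + 1)*(z)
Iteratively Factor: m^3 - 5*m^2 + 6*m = (m - 3)*(m^2 - 2*m) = m*(m - 3)*(m - 2)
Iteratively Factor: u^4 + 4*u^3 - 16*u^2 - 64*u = (u + 4)*(u^3 - 16*u) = (u + 4)^2*(u^2 - 4*u) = u*(u + 4)^2*(u - 4)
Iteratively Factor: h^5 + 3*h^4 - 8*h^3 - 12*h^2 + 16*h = (h - 2)*(h^4 + 5*h^3 + 2*h^2 - 8*h) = (h - 2)*(h - 1)*(h^3 + 6*h^2 + 8*h) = (h - 2)*(h - 1)*(h + 2)*(h^2 + 4*h) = (h - 2)*(h - 1)*(h + 2)*(h + 4)*(h)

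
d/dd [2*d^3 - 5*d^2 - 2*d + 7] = 6*d^2 - 10*d - 2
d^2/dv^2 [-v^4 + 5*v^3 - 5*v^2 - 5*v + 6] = -12*v^2 + 30*v - 10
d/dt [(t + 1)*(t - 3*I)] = 2*t + 1 - 3*I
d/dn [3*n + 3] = 3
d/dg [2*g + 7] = 2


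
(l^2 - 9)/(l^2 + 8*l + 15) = (l - 3)/(l + 5)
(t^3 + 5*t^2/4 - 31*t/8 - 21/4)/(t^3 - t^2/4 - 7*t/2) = (t + 3/2)/t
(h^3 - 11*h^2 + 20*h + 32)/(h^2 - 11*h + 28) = (h^2 - 7*h - 8)/(h - 7)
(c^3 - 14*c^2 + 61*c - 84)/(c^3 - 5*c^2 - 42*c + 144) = (c^2 - 11*c + 28)/(c^2 - 2*c - 48)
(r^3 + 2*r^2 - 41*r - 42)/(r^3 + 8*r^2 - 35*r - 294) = (r + 1)/(r + 7)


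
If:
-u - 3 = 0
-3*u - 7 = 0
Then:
No Solution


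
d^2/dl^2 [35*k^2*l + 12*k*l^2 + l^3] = 24*k + 6*l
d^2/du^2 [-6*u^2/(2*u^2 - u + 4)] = 24*(-u^3 + 12*u^2 - 8)/(8*u^6 - 12*u^5 + 54*u^4 - 49*u^3 + 108*u^2 - 48*u + 64)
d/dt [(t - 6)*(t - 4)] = 2*t - 10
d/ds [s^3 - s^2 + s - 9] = 3*s^2 - 2*s + 1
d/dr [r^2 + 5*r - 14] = 2*r + 5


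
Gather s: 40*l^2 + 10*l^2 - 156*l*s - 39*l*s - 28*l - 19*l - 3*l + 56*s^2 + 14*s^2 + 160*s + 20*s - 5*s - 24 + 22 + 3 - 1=50*l^2 - 50*l + 70*s^2 + s*(175 - 195*l)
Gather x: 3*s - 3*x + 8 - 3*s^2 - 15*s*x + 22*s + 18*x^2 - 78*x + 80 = -3*s^2 + 25*s + 18*x^2 + x*(-15*s - 81) + 88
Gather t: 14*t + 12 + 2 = 14*t + 14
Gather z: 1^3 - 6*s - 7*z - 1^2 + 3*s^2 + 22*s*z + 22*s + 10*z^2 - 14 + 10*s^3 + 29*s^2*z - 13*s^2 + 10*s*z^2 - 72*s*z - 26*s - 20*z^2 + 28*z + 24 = 10*s^3 - 10*s^2 - 10*s + z^2*(10*s - 10) + z*(29*s^2 - 50*s + 21) + 10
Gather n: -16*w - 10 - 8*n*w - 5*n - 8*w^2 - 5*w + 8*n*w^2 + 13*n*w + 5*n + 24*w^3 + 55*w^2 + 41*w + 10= n*(8*w^2 + 5*w) + 24*w^3 + 47*w^2 + 20*w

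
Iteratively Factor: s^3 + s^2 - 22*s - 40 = (s + 2)*(s^2 - s - 20) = (s + 2)*(s + 4)*(s - 5)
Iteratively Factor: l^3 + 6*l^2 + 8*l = (l + 2)*(l^2 + 4*l) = l*(l + 2)*(l + 4)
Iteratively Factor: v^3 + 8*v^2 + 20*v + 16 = (v + 2)*(v^2 + 6*v + 8) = (v + 2)*(v + 4)*(v + 2)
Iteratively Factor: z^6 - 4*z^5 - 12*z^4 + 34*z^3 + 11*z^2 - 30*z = (z - 1)*(z^5 - 3*z^4 - 15*z^3 + 19*z^2 + 30*z) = z*(z - 1)*(z^4 - 3*z^3 - 15*z^2 + 19*z + 30) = z*(z - 1)*(z + 3)*(z^3 - 6*z^2 + 3*z + 10) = z*(z - 2)*(z - 1)*(z + 3)*(z^2 - 4*z - 5) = z*(z - 5)*(z - 2)*(z - 1)*(z + 3)*(z + 1)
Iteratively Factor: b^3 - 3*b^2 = (b)*(b^2 - 3*b) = b^2*(b - 3)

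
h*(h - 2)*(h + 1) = h^3 - h^2 - 2*h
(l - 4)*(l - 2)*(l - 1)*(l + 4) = l^4 - 3*l^3 - 14*l^2 + 48*l - 32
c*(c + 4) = c^2 + 4*c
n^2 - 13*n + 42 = (n - 7)*(n - 6)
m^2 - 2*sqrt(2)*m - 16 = (m - 4*sqrt(2))*(m + 2*sqrt(2))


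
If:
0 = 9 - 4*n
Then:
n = 9/4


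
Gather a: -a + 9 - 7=2 - a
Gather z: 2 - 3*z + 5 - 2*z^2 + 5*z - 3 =-2*z^2 + 2*z + 4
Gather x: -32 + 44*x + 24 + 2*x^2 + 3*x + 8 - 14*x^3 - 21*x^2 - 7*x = -14*x^3 - 19*x^2 + 40*x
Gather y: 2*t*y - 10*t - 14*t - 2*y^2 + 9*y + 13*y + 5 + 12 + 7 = -24*t - 2*y^2 + y*(2*t + 22) + 24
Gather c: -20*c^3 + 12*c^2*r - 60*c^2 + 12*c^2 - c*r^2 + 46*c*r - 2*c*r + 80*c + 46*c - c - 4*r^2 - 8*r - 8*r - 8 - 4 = -20*c^3 + c^2*(12*r - 48) + c*(-r^2 + 44*r + 125) - 4*r^2 - 16*r - 12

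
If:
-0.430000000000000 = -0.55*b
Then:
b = 0.78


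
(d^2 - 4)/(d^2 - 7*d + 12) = (d^2 - 4)/(d^2 - 7*d + 12)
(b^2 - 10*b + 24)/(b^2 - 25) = (b^2 - 10*b + 24)/(b^2 - 25)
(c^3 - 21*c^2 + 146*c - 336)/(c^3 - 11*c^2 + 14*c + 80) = (c^2 - 13*c + 42)/(c^2 - 3*c - 10)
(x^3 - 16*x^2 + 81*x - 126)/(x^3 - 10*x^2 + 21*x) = (x - 6)/x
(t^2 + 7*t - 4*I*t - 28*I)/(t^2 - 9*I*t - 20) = (t + 7)/(t - 5*I)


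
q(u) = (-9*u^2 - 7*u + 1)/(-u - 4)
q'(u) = (-18*u - 7)/(-u - 4) + (-9*u^2 - 7*u + 1)/(-u - 4)^2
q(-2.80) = 41.63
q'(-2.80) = -70.86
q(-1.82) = 7.37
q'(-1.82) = -15.20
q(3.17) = 15.57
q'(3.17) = 6.76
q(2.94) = 14.03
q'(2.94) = 6.61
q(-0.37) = -0.65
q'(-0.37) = 0.27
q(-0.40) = -0.66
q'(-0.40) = 0.13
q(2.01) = 8.22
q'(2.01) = 5.82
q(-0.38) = -0.65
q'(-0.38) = 0.22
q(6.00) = 36.50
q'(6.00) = 7.85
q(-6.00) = -140.50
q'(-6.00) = -19.75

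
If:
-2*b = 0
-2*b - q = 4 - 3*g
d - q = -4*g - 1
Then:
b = 0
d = -q/3 - 19/3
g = q/3 + 4/3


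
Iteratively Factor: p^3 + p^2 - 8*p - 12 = (p + 2)*(p^2 - p - 6) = (p - 3)*(p + 2)*(p + 2)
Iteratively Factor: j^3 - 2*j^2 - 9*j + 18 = (j - 2)*(j^2 - 9) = (j - 3)*(j - 2)*(j + 3)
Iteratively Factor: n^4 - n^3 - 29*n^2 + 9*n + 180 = (n - 3)*(n^3 + 2*n^2 - 23*n - 60) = (n - 3)*(n + 4)*(n^2 - 2*n - 15) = (n - 5)*(n - 3)*(n + 4)*(n + 3)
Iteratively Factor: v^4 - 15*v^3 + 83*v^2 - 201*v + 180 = (v - 4)*(v^3 - 11*v^2 + 39*v - 45) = (v - 4)*(v - 3)*(v^2 - 8*v + 15) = (v - 4)*(v - 3)^2*(v - 5)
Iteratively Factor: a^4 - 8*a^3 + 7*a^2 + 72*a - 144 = (a + 3)*(a^3 - 11*a^2 + 40*a - 48) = (a - 4)*(a + 3)*(a^2 - 7*a + 12) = (a - 4)^2*(a + 3)*(a - 3)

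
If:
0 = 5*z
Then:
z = 0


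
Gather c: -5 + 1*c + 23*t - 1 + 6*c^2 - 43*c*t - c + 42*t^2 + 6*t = 6*c^2 - 43*c*t + 42*t^2 + 29*t - 6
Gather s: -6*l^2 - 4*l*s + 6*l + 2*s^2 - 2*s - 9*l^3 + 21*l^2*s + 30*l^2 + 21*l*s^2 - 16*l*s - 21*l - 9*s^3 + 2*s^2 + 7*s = -9*l^3 + 24*l^2 - 15*l - 9*s^3 + s^2*(21*l + 4) + s*(21*l^2 - 20*l + 5)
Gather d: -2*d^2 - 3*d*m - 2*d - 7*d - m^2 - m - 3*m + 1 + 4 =-2*d^2 + d*(-3*m - 9) - m^2 - 4*m + 5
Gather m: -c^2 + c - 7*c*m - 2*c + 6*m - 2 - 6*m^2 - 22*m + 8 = -c^2 - c - 6*m^2 + m*(-7*c - 16) + 6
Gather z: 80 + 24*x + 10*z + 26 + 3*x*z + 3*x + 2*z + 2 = 27*x + z*(3*x + 12) + 108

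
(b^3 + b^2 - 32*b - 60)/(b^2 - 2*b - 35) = (b^2 - 4*b - 12)/(b - 7)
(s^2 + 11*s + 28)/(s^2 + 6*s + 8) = (s + 7)/(s + 2)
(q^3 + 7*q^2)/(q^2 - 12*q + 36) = q^2*(q + 7)/(q^2 - 12*q + 36)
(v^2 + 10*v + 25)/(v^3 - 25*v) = (v + 5)/(v*(v - 5))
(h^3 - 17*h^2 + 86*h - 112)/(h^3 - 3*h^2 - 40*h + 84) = (h - 8)/(h + 6)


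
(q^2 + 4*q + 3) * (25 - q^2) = -q^4 - 4*q^3 + 22*q^2 + 100*q + 75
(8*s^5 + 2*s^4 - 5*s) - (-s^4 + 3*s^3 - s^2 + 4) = 8*s^5 + 3*s^4 - 3*s^3 + s^2 - 5*s - 4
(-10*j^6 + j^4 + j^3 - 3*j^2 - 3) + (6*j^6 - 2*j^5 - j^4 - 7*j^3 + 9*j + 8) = -4*j^6 - 2*j^5 - 6*j^3 - 3*j^2 + 9*j + 5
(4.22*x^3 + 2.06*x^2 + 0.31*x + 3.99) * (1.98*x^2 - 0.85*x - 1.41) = 8.3556*x^5 + 0.4918*x^4 - 7.0874*x^3 + 4.7321*x^2 - 3.8286*x - 5.6259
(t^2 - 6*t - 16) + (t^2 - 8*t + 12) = 2*t^2 - 14*t - 4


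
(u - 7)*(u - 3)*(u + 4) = u^3 - 6*u^2 - 19*u + 84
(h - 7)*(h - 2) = h^2 - 9*h + 14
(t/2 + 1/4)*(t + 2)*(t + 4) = t^3/2 + 13*t^2/4 + 11*t/2 + 2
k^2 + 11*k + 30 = (k + 5)*(k + 6)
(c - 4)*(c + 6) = c^2 + 2*c - 24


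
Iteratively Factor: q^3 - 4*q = (q)*(q^2 - 4) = q*(q + 2)*(q - 2)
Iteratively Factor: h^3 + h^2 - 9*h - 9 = (h - 3)*(h^2 + 4*h + 3) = (h - 3)*(h + 3)*(h + 1)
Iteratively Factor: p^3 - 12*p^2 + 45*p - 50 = (p - 5)*(p^2 - 7*p + 10) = (p - 5)*(p - 2)*(p - 5)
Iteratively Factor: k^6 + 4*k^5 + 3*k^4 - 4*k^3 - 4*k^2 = (k)*(k^5 + 4*k^4 + 3*k^3 - 4*k^2 - 4*k) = k*(k + 2)*(k^4 + 2*k^3 - k^2 - 2*k) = k*(k - 1)*(k + 2)*(k^3 + 3*k^2 + 2*k) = k*(k - 1)*(k + 1)*(k + 2)*(k^2 + 2*k) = k*(k - 1)*(k + 1)*(k + 2)^2*(k)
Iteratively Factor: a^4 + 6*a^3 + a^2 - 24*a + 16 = (a + 4)*(a^3 + 2*a^2 - 7*a + 4) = (a - 1)*(a + 4)*(a^2 + 3*a - 4) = (a - 1)^2*(a + 4)*(a + 4)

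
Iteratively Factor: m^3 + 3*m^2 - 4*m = (m - 1)*(m^2 + 4*m) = (m - 1)*(m + 4)*(m)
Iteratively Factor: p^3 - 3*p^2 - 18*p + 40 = (p - 2)*(p^2 - p - 20) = (p - 2)*(p + 4)*(p - 5)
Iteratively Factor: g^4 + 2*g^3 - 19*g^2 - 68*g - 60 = (g + 2)*(g^3 - 19*g - 30) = (g + 2)*(g + 3)*(g^2 - 3*g - 10) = (g - 5)*(g + 2)*(g + 3)*(g + 2)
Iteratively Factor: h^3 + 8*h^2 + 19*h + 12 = (h + 1)*(h^2 + 7*h + 12) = (h + 1)*(h + 4)*(h + 3)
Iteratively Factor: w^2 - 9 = (w - 3)*(w + 3)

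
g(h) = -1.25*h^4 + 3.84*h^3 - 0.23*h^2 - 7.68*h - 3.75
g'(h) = -5.0*h^3 + 11.52*h^2 - 0.46*h - 7.68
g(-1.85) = -29.28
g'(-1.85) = 64.26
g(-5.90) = -2269.77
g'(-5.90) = 1422.94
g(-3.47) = -321.54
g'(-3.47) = 341.54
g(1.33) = -9.25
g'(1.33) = 0.32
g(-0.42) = -0.89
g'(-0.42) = -5.08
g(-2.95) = -176.34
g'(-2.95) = 222.29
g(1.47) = -9.18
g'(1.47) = 0.65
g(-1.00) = -1.39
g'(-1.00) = 9.30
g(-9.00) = -10953.87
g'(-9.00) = 4574.58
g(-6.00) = -2415.39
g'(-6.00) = 1489.80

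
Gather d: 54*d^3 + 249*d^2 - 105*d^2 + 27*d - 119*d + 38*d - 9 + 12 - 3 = 54*d^3 + 144*d^2 - 54*d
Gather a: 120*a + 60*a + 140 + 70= 180*a + 210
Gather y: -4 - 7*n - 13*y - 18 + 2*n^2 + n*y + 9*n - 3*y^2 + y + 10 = 2*n^2 + 2*n - 3*y^2 + y*(n - 12) - 12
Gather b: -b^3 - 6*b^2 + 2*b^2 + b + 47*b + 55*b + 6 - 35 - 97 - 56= -b^3 - 4*b^2 + 103*b - 182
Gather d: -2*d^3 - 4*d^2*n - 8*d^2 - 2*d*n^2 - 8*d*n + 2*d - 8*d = -2*d^3 + d^2*(-4*n - 8) + d*(-2*n^2 - 8*n - 6)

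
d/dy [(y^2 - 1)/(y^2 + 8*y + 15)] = 8*(y^2 + 4*y + 1)/(y^4 + 16*y^3 + 94*y^2 + 240*y + 225)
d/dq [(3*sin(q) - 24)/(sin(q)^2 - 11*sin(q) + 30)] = 3*(16*sin(q) + cos(q)^2 - 59)*cos(q)/(sin(q)^2 - 11*sin(q) + 30)^2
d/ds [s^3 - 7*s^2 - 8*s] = 3*s^2 - 14*s - 8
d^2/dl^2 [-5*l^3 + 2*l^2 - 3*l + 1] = 4 - 30*l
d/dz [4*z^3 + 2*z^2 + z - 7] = 12*z^2 + 4*z + 1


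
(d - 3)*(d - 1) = d^2 - 4*d + 3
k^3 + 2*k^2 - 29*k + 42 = (k - 3)*(k - 2)*(k + 7)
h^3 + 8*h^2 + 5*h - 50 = (h - 2)*(h + 5)^2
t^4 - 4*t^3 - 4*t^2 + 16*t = t*(t - 4)*(t - 2)*(t + 2)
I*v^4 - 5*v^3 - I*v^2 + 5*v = v*(v - 1)*(v + 5*I)*(I*v + I)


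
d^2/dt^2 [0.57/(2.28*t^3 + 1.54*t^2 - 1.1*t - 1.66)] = (-(7.7976*t + 1.7556)*(2.28*t^3 + 1.54*t^2 - 1.1*t - 1.66) + 0.57*(6.84*t^2 + 3.08*t - 1.1)*(13.68*t^2 + 6.16*t - 2.2))/(2.28*t^3 + 1.54*t^2 - 1.1*t - 1.66)^3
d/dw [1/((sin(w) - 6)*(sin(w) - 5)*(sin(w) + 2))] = (-3*sin(w)^2 + 18*sin(w) - 8)*cos(w)/((sin(w) - 6)^2*(sin(w) - 5)^2*(sin(w) + 2)^2)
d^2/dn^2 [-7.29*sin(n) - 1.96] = 7.29*sin(n)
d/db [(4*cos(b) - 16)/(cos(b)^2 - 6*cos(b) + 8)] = 4*sin(b)/(cos(b) - 2)^2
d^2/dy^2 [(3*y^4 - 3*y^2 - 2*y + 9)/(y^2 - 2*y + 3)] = 2*(3*y^6 - 18*y^5 + 63*y^4 - 152*y^3 + 216*y^2 - 36*y - 30)/(y^6 - 6*y^5 + 21*y^4 - 44*y^3 + 63*y^2 - 54*y + 27)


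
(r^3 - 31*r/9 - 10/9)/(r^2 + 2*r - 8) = (r^2 + 2*r + 5/9)/(r + 4)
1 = 1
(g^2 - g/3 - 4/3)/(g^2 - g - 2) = (g - 4/3)/(g - 2)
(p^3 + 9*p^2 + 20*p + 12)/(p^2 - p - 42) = (p^2 + 3*p + 2)/(p - 7)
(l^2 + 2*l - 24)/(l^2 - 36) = (l - 4)/(l - 6)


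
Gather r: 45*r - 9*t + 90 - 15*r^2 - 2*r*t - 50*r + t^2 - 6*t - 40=-15*r^2 + r*(-2*t - 5) + t^2 - 15*t + 50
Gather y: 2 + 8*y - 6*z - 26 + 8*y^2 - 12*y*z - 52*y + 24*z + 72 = 8*y^2 + y*(-12*z - 44) + 18*z + 48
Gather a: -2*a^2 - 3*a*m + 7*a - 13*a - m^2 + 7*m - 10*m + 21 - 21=-2*a^2 + a*(-3*m - 6) - m^2 - 3*m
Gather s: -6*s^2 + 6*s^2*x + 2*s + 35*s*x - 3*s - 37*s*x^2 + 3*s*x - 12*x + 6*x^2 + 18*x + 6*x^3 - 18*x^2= s^2*(6*x - 6) + s*(-37*x^2 + 38*x - 1) + 6*x^3 - 12*x^2 + 6*x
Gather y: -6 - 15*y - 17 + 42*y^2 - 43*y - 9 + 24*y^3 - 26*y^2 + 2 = 24*y^3 + 16*y^2 - 58*y - 30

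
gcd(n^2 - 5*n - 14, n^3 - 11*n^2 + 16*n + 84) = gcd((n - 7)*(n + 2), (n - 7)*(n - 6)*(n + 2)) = n^2 - 5*n - 14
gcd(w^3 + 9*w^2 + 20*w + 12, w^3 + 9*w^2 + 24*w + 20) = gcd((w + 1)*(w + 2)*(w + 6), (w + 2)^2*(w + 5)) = w + 2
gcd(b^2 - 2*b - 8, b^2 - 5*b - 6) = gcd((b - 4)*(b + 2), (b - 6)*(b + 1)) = 1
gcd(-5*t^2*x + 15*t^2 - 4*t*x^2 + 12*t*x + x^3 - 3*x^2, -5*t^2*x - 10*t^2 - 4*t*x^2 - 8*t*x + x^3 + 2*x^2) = -5*t^2 - 4*t*x + x^2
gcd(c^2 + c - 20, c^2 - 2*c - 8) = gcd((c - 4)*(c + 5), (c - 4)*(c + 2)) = c - 4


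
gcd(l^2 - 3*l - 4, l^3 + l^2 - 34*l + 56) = l - 4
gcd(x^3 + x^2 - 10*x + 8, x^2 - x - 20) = x + 4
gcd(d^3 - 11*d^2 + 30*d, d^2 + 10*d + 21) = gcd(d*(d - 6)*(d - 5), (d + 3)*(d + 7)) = 1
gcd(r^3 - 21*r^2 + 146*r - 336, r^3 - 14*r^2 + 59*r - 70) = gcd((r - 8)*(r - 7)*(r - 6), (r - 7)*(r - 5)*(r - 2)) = r - 7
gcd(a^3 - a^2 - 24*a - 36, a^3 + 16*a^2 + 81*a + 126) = a + 3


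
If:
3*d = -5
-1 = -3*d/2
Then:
No Solution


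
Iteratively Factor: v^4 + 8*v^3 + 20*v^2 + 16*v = (v + 2)*(v^3 + 6*v^2 + 8*v) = (v + 2)*(v + 4)*(v^2 + 2*v) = (v + 2)^2*(v + 4)*(v)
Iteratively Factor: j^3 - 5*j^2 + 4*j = (j)*(j^2 - 5*j + 4) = j*(j - 1)*(j - 4)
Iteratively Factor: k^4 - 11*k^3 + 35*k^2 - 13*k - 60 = (k - 3)*(k^3 - 8*k^2 + 11*k + 20) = (k - 4)*(k - 3)*(k^2 - 4*k - 5) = (k - 4)*(k - 3)*(k + 1)*(k - 5)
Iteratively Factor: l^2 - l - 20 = (l + 4)*(l - 5)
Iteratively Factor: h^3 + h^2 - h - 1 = (h + 1)*(h^2 - 1) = (h - 1)*(h + 1)*(h + 1)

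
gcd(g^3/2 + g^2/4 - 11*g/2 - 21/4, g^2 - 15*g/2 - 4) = 1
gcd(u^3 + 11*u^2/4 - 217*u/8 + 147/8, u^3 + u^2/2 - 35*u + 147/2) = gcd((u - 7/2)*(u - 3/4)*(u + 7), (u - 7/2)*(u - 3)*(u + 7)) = u^2 + 7*u/2 - 49/2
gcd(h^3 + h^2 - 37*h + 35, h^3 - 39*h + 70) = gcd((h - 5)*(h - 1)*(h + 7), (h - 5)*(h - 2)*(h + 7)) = h^2 + 2*h - 35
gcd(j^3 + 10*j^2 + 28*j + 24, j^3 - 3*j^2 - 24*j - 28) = j^2 + 4*j + 4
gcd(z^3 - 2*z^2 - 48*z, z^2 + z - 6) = 1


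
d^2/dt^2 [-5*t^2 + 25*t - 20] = -10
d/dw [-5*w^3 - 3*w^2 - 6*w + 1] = -15*w^2 - 6*w - 6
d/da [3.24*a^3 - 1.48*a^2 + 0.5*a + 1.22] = 9.72*a^2 - 2.96*a + 0.5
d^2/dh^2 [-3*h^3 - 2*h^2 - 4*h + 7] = -18*h - 4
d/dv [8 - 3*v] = -3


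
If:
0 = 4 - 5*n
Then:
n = 4/5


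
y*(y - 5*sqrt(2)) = y^2 - 5*sqrt(2)*y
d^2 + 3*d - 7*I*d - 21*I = (d + 3)*(d - 7*I)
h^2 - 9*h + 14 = (h - 7)*(h - 2)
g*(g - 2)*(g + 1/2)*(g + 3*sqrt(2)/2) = g^4 - 3*g^3/2 + 3*sqrt(2)*g^3/2 - 9*sqrt(2)*g^2/4 - g^2 - 3*sqrt(2)*g/2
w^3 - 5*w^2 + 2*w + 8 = (w - 4)*(w - 2)*(w + 1)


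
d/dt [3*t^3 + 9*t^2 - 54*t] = 9*t^2 + 18*t - 54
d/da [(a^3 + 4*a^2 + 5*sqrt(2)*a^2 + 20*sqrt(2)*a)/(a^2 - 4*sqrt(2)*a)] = (a^2 - 8*sqrt(2)*a - 36*sqrt(2) - 40)/(a^2 - 8*sqrt(2)*a + 32)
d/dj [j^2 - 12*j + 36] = 2*j - 12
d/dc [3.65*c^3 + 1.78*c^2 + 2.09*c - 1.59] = 10.95*c^2 + 3.56*c + 2.09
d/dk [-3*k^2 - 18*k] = -6*k - 18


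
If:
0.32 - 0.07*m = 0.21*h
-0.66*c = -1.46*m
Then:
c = 2.21212121212121*m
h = 1.52380952380952 - 0.333333333333333*m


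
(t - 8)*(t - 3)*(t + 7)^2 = t^4 + 3*t^3 - 81*t^2 - 203*t + 1176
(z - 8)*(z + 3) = z^2 - 5*z - 24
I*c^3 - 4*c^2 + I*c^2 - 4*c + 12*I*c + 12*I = (c - 2*I)*(c + 6*I)*(I*c + I)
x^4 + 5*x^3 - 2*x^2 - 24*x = x*(x - 2)*(x + 3)*(x + 4)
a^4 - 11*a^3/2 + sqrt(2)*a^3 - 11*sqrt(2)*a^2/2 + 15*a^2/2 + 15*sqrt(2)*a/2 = a*(a - 3)*(a - 5/2)*(a + sqrt(2))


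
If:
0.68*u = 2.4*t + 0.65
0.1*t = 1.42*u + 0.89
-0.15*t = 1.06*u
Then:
No Solution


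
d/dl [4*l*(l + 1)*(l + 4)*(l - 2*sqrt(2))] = 16*l^3 - 24*sqrt(2)*l^2 + 60*l^2 - 80*sqrt(2)*l + 32*l - 32*sqrt(2)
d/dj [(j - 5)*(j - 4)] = 2*j - 9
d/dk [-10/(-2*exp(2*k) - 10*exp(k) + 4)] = (-10*exp(k) - 25)*exp(k)/(exp(2*k) + 5*exp(k) - 2)^2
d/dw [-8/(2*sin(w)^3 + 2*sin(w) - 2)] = 4*(3*sin(w)^2 + 1)*cos(w)/(sin(w)^3 + sin(w) - 1)^2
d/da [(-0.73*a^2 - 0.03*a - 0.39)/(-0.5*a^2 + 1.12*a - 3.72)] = (-0.8326*a^2 + 5.0412*a + 0.5484)/(0.25*a^4 - 1.12*a^3 + 4.9744*a^2 - 8.3328*a + 13.8384)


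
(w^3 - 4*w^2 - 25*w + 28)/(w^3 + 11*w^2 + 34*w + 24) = (w^2 - 8*w + 7)/(w^2 + 7*w + 6)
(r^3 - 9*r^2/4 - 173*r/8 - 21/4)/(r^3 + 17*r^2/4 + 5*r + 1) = (r^2 - 5*r/2 - 21)/(r^2 + 4*r + 4)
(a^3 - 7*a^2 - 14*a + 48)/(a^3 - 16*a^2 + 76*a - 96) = (a + 3)/(a - 6)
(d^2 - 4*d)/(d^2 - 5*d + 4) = d/(d - 1)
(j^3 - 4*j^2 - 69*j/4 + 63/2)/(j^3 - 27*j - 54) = (j^2 + 2*j - 21/4)/(j^2 + 6*j + 9)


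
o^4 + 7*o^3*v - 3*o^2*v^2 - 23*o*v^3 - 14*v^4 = (o - 2*v)*(o + v)^2*(o + 7*v)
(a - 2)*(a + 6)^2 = a^3 + 10*a^2 + 12*a - 72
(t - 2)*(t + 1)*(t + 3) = t^3 + 2*t^2 - 5*t - 6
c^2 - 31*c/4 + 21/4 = (c - 7)*(c - 3/4)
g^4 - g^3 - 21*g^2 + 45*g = g*(g - 3)^2*(g + 5)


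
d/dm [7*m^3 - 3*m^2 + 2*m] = 21*m^2 - 6*m + 2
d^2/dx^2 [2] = 0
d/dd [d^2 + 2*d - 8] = 2*d + 2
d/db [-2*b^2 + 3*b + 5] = 3 - 4*b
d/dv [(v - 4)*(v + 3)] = 2*v - 1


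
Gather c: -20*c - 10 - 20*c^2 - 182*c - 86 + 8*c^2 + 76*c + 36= -12*c^2 - 126*c - 60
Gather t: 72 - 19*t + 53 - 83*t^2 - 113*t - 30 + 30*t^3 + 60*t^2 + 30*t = 30*t^3 - 23*t^2 - 102*t + 95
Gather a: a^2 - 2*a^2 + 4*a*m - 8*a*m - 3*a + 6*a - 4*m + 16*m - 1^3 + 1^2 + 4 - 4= -a^2 + a*(3 - 4*m) + 12*m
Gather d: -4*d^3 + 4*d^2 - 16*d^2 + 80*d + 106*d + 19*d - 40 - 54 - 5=-4*d^3 - 12*d^2 + 205*d - 99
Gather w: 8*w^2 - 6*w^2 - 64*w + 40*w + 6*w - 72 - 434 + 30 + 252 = 2*w^2 - 18*w - 224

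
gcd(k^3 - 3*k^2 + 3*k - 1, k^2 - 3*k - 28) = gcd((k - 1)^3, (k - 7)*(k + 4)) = 1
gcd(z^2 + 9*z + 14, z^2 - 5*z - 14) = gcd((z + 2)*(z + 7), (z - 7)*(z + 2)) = z + 2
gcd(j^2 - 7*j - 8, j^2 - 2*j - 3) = j + 1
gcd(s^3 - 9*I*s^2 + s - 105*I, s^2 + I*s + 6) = s + 3*I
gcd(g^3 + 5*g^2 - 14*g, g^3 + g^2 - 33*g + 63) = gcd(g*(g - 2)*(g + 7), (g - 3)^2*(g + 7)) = g + 7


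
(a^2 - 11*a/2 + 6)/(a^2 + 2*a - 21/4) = 2*(a - 4)/(2*a + 7)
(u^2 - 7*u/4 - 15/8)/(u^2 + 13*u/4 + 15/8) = (2*u - 5)/(2*u + 5)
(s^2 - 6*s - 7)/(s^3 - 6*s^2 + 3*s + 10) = (s - 7)/(s^2 - 7*s + 10)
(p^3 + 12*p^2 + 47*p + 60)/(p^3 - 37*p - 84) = (p + 5)/(p - 7)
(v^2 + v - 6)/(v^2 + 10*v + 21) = (v - 2)/(v + 7)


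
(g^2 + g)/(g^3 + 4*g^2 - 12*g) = (g + 1)/(g^2 + 4*g - 12)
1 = 1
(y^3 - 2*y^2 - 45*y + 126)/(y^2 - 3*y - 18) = (y^2 + 4*y - 21)/(y + 3)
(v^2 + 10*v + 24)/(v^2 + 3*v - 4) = (v + 6)/(v - 1)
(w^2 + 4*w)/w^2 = (w + 4)/w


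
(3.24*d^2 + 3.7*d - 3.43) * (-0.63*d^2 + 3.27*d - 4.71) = -2.0412*d^4 + 8.2638*d^3 - 1.0005*d^2 - 28.6431*d + 16.1553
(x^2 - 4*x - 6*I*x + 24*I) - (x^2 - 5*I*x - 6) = -4*x - I*x + 6 + 24*I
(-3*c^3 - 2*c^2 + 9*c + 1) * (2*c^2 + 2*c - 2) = -6*c^5 - 10*c^4 + 20*c^3 + 24*c^2 - 16*c - 2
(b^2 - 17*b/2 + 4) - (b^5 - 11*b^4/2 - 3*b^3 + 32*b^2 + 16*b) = -b^5 + 11*b^4/2 + 3*b^3 - 31*b^2 - 49*b/2 + 4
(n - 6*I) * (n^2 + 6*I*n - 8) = n^3 + 28*n + 48*I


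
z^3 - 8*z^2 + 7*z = z*(z - 7)*(z - 1)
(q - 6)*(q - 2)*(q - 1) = q^3 - 9*q^2 + 20*q - 12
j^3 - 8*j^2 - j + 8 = (j - 8)*(j - 1)*(j + 1)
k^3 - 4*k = k*(k - 2)*(k + 2)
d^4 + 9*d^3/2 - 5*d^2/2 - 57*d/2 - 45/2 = (d - 5/2)*(d + 1)*(d + 3)^2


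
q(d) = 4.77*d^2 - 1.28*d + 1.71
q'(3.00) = 27.34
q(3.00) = 40.80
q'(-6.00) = -58.52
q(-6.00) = 181.11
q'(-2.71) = -27.13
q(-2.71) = 40.21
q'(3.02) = 27.53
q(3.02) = 41.35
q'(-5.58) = -54.51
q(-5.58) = 157.37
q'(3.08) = 28.10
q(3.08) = 43.02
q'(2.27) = 20.38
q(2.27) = 23.38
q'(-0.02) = -1.47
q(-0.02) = 1.74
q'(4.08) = 37.64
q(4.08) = 75.89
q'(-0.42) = -5.29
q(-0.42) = 3.09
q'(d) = 9.54*d - 1.28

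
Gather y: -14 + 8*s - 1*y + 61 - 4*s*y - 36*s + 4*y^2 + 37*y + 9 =-28*s + 4*y^2 + y*(36 - 4*s) + 56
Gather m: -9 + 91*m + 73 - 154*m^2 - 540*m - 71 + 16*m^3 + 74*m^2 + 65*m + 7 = 16*m^3 - 80*m^2 - 384*m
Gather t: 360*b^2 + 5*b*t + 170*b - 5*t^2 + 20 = 360*b^2 + 5*b*t + 170*b - 5*t^2 + 20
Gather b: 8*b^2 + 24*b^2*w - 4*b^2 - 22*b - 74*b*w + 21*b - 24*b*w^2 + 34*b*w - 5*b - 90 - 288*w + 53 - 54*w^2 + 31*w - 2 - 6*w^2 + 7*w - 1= b^2*(24*w + 4) + b*(-24*w^2 - 40*w - 6) - 60*w^2 - 250*w - 40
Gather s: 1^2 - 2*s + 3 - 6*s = 4 - 8*s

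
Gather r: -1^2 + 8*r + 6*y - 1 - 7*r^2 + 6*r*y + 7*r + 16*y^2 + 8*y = -7*r^2 + r*(6*y + 15) + 16*y^2 + 14*y - 2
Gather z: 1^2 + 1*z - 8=z - 7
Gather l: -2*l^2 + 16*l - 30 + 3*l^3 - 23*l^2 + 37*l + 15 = 3*l^3 - 25*l^2 + 53*l - 15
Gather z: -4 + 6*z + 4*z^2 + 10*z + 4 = 4*z^2 + 16*z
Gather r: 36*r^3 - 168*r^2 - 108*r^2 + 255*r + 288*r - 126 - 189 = 36*r^3 - 276*r^2 + 543*r - 315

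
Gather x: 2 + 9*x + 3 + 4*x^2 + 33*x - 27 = 4*x^2 + 42*x - 22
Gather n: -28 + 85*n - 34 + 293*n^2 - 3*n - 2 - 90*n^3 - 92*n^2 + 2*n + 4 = -90*n^3 + 201*n^2 + 84*n - 60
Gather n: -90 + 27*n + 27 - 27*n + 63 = 0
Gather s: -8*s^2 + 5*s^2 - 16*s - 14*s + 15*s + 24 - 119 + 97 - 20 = -3*s^2 - 15*s - 18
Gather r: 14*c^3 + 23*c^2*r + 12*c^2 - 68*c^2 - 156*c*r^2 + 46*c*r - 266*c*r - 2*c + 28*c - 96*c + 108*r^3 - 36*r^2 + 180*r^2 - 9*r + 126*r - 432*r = 14*c^3 - 56*c^2 - 70*c + 108*r^3 + r^2*(144 - 156*c) + r*(23*c^2 - 220*c - 315)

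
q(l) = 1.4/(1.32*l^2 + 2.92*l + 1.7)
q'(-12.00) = 0.00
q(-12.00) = 0.01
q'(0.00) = -1.41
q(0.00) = 0.82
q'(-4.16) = 0.07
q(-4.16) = 0.11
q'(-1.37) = 31.10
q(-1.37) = 7.90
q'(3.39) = -0.02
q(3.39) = 0.05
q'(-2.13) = 1.75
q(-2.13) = 0.95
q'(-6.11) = 0.02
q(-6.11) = 0.04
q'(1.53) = -0.11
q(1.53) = 0.15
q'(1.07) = -0.20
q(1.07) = 0.22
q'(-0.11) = -1.89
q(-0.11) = 1.00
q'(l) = 1.4*(-2.64*l - 2.92)/(1.32*l^2 + 2.92*l + 1.7)^2 = (-3.696*l - 4.088)/(1.32*l^2 + 2.92*l + 1.7)^2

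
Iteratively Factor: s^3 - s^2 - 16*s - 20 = (s - 5)*(s^2 + 4*s + 4) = (s - 5)*(s + 2)*(s + 2)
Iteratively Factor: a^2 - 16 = (a - 4)*(a + 4)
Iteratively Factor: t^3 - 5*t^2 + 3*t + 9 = (t + 1)*(t^2 - 6*t + 9) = (t - 3)*(t + 1)*(t - 3)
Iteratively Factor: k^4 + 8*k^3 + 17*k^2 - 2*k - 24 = (k + 2)*(k^3 + 6*k^2 + 5*k - 12) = (k - 1)*(k + 2)*(k^2 + 7*k + 12) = (k - 1)*(k + 2)*(k + 4)*(k + 3)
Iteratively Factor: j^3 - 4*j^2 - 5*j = (j)*(j^2 - 4*j - 5) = j*(j - 5)*(j + 1)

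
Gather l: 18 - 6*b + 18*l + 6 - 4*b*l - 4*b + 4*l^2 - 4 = -10*b + 4*l^2 + l*(18 - 4*b) + 20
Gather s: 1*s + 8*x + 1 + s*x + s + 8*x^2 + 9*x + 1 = s*(x + 2) + 8*x^2 + 17*x + 2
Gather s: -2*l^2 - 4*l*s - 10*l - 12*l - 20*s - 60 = -2*l^2 - 22*l + s*(-4*l - 20) - 60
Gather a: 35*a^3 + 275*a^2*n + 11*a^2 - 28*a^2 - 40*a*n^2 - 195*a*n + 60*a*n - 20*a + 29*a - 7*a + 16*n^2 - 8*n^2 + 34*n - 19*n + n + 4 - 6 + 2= 35*a^3 + a^2*(275*n - 17) + a*(-40*n^2 - 135*n + 2) + 8*n^2 + 16*n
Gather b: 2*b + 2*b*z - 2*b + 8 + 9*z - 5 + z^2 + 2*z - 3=2*b*z + z^2 + 11*z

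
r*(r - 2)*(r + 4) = r^3 + 2*r^2 - 8*r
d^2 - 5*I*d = d*(d - 5*I)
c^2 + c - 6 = (c - 2)*(c + 3)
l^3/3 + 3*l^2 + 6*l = l*(l/3 + 1)*(l + 6)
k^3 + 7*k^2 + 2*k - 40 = (k - 2)*(k + 4)*(k + 5)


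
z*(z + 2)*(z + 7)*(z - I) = z^4 + 9*z^3 - I*z^3 + 14*z^2 - 9*I*z^2 - 14*I*z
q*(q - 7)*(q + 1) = q^3 - 6*q^2 - 7*q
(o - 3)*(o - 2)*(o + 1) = o^3 - 4*o^2 + o + 6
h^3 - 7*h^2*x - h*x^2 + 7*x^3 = (h - 7*x)*(h - x)*(h + x)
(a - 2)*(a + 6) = a^2 + 4*a - 12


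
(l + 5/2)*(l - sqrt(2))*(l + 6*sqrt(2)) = l^3 + 5*l^2/2 + 5*sqrt(2)*l^2 - 12*l + 25*sqrt(2)*l/2 - 30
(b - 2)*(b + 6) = b^2 + 4*b - 12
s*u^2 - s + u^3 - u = (s + u)*(u - 1)*(u + 1)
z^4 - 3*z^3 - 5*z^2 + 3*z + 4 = (z - 4)*(z - 1)*(z + 1)^2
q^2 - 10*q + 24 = (q - 6)*(q - 4)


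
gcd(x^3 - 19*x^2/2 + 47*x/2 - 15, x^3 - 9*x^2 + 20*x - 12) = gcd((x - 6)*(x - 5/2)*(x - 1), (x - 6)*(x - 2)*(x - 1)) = x^2 - 7*x + 6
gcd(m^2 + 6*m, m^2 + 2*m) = m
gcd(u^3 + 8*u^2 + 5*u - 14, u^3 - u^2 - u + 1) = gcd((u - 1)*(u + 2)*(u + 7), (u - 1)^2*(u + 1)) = u - 1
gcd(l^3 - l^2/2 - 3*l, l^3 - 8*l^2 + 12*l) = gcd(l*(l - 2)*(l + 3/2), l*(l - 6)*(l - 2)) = l^2 - 2*l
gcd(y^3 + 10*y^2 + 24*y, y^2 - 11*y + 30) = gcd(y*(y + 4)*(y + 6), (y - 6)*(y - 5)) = 1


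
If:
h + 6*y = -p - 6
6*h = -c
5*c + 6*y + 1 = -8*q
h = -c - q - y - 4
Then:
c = -6*y/5 - 93/5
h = y/5 + 31/10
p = -31*y/5 - 91/10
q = 23/2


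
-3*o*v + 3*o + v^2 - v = (-3*o + v)*(v - 1)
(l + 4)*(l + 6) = l^2 + 10*l + 24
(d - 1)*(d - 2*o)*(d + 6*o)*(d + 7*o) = d^4 + 11*d^3*o - d^3 + 16*d^2*o^2 - 11*d^2*o - 84*d*o^3 - 16*d*o^2 + 84*o^3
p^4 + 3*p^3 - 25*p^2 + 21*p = p*(p - 3)*(p - 1)*(p + 7)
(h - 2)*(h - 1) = h^2 - 3*h + 2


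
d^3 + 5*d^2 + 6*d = d*(d + 2)*(d + 3)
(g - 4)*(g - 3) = g^2 - 7*g + 12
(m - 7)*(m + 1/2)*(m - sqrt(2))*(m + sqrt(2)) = m^4 - 13*m^3/2 - 11*m^2/2 + 13*m + 7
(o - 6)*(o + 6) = o^2 - 36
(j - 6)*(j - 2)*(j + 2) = j^3 - 6*j^2 - 4*j + 24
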